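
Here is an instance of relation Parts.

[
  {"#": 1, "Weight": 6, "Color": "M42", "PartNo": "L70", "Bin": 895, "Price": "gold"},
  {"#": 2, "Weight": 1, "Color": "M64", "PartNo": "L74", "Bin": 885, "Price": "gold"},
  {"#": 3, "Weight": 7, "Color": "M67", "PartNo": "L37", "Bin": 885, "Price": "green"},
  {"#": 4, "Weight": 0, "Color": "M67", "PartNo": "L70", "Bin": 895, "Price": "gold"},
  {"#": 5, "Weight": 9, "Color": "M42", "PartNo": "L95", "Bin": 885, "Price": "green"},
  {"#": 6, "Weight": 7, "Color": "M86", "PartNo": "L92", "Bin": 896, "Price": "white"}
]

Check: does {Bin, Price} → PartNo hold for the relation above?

No

(Bin=895, Price=gold): rows 1, 4 → PartNo = L70, L70 ✓
(Bin=885, Price=gold): row 2 → PartNo = L74 ✓
(Bin=885, Price=green): rows 3, 5 → PartNo takes values {L37, L95} — violation
(Bin=896, Price=white): row 6 → PartNo = L92 ✓
Two rows agree on {Bin, Price} but differ on PartNo, so {Bin, Price} → PartNo does not hold.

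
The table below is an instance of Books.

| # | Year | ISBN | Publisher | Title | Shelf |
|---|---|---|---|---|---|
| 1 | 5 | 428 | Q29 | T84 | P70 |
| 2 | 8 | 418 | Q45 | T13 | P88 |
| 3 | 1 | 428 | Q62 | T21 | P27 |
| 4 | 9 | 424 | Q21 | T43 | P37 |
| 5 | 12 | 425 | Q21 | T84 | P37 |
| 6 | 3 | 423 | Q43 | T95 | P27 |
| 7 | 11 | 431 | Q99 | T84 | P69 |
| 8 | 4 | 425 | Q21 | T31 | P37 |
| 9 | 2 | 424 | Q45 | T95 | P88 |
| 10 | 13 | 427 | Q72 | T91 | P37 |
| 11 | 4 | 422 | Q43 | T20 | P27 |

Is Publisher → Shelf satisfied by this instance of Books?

Publisher=Q29: row 1 → Shelf = P70 ✓
Publisher=Q45: rows 2, 9 → Shelf = P88, P88 ✓
Publisher=Q62: row 3 → Shelf = P27 ✓
Publisher=Q21: rows 4, 5, 8 → Shelf = P37, P37, P37 ✓
Publisher=Q43: rows 6, 11 → Shelf = P27, P27 ✓
Publisher=Q99: row 7 → Shelf = P69 ✓
Publisher=Q72: row 10 → Shelf = P37 ✓
Every Publisher value is associated with a single Shelf value, so Publisher → Shelf holds.

Yes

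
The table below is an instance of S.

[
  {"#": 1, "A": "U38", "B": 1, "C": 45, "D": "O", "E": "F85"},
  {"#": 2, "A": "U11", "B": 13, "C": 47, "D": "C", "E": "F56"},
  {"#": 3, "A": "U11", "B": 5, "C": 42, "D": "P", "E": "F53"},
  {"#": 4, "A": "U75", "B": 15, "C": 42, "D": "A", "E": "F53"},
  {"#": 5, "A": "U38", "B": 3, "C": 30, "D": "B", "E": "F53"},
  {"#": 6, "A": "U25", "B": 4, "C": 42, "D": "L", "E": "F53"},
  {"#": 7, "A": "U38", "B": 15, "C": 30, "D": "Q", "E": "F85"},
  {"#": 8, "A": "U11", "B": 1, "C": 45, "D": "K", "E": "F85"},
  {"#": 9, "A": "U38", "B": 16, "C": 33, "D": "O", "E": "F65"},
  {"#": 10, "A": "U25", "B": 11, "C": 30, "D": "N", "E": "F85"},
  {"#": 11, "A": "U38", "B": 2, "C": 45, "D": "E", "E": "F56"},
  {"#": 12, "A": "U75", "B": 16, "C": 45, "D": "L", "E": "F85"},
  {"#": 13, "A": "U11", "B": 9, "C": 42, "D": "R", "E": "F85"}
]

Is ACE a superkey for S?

Yes

All 13 rows have distinct ACE values, so ACE → (all attributes) holds and ACE is a superkey.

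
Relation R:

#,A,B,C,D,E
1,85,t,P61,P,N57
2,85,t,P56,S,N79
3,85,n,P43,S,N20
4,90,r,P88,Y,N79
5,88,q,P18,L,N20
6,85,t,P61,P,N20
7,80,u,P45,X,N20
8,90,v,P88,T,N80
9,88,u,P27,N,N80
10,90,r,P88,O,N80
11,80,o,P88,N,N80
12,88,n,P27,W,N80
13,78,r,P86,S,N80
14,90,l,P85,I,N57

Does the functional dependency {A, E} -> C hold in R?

No

(A=85, E=N57): row 1 → C = P61 ✓
(A=85, E=N79): row 2 → C = P56 ✓
(A=85, E=N20): rows 3, 6 → C takes values {P43, P61} — violation
(A=90, E=N79): row 4 → C = P88 ✓
(A=88, E=N20): row 5 → C = P18 ✓
(A=80, E=N20): row 7 → C = P45 ✓
(A=90, E=N80): rows 8, 10 → C = P88, P88 ✓
(A=88, E=N80): rows 9, 12 → C = P27, P27 ✓
(A=80, E=N80): row 11 → C = P88 ✓
(A=78, E=N80): row 13 → C = P86 ✓
(A=90, E=N57): row 14 → C = P85 ✓
Two rows agree on {A, E} but differ on C, so {A, E} -> C does not hold.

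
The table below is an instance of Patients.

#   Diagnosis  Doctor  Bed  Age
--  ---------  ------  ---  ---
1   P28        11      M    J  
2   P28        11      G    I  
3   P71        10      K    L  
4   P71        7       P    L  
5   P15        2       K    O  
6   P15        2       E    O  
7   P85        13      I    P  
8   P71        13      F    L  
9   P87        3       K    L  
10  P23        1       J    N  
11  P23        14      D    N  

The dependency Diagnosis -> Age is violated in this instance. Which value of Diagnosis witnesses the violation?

P28

Diagnosis=P28: rows 1, 2 → Age takes values {J, I} — violation
Diagnosis=P71: rows 3, 4, 8 → Age = L, L, L ✓
Diagnosis=P15: rows 5, 6 → Age = O, O ✓
Diagnosis=P85: row 7 → Age = P ✓
Diagnosis=P87: row 9 → Age = L ✓
Diagnosis=P23: rows 10, 11 → Age = N, N ✓
The only Diagnosis value with inconsistent Age is Diagnosis=P28.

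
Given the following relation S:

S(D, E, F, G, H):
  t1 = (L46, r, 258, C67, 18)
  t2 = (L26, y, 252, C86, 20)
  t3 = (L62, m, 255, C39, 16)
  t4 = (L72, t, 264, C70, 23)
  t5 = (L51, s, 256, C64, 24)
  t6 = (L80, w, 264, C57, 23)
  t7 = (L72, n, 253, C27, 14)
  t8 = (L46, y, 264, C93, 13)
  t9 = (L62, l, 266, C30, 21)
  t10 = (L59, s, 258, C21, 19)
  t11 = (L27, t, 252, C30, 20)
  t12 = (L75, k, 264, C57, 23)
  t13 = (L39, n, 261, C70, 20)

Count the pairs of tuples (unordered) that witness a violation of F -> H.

4

F=258: violating pairs (1,10) — 1 pair.
F=252: all 2 rows agree on H — 0 pairs.
F=264: violating pairs (4,8), (6,8), (8,12) — 3 pairs.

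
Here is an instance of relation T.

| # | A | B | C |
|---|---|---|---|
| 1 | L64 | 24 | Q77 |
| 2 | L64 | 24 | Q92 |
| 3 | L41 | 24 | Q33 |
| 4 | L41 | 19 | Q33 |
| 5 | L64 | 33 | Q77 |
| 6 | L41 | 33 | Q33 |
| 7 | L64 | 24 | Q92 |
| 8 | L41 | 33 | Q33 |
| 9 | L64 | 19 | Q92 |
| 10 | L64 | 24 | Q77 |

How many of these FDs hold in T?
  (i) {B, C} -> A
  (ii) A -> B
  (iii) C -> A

2

(i) {B, C} -> A: every LHS value maps to a single RHS value — holds.
(ii) A -> B: A=L64: rows 1, 2, 5, 7, 9, 10 → B takes values {24, 33, 19} — violation; A=L41: rows 3, 4, 6, 8 → B takes values {24, 19, 33} — violation — fails.
(iii) C -> A: every LHS value maps to a single RHS value — holds.
2 of the 3 dependencies hold.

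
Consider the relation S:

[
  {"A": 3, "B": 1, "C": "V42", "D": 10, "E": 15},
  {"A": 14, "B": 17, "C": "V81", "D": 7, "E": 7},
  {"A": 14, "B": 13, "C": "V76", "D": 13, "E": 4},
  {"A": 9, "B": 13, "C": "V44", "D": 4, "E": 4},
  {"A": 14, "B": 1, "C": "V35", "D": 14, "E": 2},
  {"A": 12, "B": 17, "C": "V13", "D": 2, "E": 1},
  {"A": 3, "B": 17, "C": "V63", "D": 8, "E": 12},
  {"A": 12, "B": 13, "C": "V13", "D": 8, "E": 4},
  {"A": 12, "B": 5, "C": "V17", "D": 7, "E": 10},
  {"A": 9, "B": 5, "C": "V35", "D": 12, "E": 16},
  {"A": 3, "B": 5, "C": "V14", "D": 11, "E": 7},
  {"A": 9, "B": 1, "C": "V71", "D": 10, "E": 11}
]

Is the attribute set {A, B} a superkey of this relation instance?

All 12 rows have distinct {A, B} values, so {A, B} → (all attributes) holds and {A, B} is a superkey.

Yes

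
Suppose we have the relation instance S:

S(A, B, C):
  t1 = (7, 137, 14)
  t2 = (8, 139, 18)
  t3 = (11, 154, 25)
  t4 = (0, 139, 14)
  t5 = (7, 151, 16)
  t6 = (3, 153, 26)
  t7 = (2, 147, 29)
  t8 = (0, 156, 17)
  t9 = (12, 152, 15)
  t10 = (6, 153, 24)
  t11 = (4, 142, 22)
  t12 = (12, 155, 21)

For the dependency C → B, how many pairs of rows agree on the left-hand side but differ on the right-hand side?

C=14: violating pairs (1,4) — 1 pair.

1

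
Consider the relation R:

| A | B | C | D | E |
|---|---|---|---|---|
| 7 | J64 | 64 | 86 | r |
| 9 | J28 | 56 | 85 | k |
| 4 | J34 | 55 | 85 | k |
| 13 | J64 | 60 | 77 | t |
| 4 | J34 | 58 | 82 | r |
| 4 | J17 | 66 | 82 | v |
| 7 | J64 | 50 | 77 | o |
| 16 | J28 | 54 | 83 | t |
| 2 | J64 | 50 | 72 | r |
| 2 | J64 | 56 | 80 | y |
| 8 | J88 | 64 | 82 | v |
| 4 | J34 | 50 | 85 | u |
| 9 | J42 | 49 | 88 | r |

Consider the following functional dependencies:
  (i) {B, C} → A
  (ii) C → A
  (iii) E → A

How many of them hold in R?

0

(i) {B, C} → A: (B=J64, C=50): 2 rows → A takes values {7, 2} — violation — fails.
(ii) C → A: C=64: 2 rows → A takes values {7, 8} — violation; C=56: 2 rows → A takes values {9, 2} — violation; C=50: 3 rows → A takes values {7, 2, 4} — violation — fails.
(iii) E → A: E=r: 4 rows → A takes values {7, 4, 2, 9} — violation; E=k: 2 rows → A takes values {9, 4} — violation; E=t: 2 rows → A takes values {13, 16} — violation; E=v: 2 rows → A takes values {4, 8} — violation — fails.
None of the 3 dependencies hold.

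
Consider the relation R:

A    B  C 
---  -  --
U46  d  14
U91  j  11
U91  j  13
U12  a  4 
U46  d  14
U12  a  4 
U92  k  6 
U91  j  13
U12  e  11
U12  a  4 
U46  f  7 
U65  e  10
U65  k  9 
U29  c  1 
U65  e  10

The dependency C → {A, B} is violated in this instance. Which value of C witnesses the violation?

C=14: 2 rows → {A,B} = (U46, d), (U46, d) ✓
C=11: 2 rows → {A,B} takes values {(U91, j), (U12, e)} — violation
C=13: 2 rows → {A,B} = (U91, j), (U91, j) ✓
C=4: 3 rows → {A,B} = (U12, a), (U12, a), (U12, a) ✓
C=6: 1 row → {A,B} = (U92, k) ✓
C=7: 1 row → {A,B} = (U46, f) ✓
C=10: 2 rows → {A,B} = (U65, e), (U65, e) ✓
C=9: 1 row → {A,B} = (U65, k) ✓
C=1: 1 row → {A,B} = (U29, c) ✓
The only C value with inconsistent RHS is C=11.

11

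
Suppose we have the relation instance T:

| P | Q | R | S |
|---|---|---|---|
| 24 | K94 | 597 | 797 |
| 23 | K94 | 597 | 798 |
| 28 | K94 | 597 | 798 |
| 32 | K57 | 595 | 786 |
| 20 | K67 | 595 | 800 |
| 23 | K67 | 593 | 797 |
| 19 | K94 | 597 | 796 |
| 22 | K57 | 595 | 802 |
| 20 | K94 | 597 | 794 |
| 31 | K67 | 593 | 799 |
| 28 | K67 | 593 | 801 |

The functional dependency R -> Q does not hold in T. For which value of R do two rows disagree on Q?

595

R=597: 5 rows → Q = K94, K94, K94, K94, K94 ✓
R=595: 3 rows → Q takes values {K57, K67} — violation
R=593: 3 rows → Q = K67, K67, K67 ✓
The only R value with inconsistent Q is R=595.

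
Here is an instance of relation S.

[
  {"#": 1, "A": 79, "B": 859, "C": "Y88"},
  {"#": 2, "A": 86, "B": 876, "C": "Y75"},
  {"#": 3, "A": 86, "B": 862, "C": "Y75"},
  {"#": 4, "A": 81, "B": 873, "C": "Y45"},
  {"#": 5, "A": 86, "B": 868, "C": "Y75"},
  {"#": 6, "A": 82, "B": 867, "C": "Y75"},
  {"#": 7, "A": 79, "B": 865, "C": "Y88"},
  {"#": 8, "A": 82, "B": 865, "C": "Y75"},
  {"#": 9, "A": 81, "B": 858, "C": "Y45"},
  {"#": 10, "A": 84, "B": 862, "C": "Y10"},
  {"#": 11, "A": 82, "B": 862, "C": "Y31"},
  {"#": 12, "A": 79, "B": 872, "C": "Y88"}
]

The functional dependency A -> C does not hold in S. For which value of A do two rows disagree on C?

82

A=79: rows 1, 7, 12 → C = Y88, Y88, Y88 ✓
A=86: rows 2, 3, 5 → C = Y75, Y75, Y75 ✓
A=81: rows 4, 9 → C = Y45, Y45 ✓
A=82: rows 6, 8, 11 → C takes values {Y75, Y31} — violation
A=84: row 10 → C = Y10 ✓
The only A value with inconsistent C is A=82.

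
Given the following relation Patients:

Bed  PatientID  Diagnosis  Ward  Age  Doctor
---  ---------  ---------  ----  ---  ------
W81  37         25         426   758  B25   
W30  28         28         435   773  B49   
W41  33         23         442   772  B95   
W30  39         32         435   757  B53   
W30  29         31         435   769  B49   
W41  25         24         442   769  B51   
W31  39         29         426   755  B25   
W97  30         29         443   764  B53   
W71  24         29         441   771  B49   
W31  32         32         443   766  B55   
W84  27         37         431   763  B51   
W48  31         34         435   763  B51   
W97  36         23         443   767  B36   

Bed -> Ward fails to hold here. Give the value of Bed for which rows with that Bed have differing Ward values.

Bed=W81: 1 row → Ward = 426 ✓
Bed=W30: 3 rows → Ward = 435, 435, 435 ✓
Bed=W41: 2 rows → Ward = 442, 442 ✓
Bed=W31: 2 rows → Ward takes values {426, 443} — violation
Bed=W97: 2 rows → Ward = 443, 443 ✓
Bed=W71: 1 row → Ward = 441 ✓
Bed=W84: 1 row → Ward = 431 ✓
Bed=W48: 1 row → Ward = 435 ✓
The only Bed value with inconsistent Ward is Bed=W31.

W31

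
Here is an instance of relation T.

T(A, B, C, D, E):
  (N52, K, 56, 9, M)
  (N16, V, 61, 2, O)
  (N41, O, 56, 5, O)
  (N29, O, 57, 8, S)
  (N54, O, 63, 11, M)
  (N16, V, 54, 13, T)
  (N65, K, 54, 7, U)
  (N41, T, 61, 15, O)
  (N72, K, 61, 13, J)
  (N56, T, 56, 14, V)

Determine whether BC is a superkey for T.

Yes

All 10 rows have distinct BC values, so BC → (all attributes) holds and BC is a superkey.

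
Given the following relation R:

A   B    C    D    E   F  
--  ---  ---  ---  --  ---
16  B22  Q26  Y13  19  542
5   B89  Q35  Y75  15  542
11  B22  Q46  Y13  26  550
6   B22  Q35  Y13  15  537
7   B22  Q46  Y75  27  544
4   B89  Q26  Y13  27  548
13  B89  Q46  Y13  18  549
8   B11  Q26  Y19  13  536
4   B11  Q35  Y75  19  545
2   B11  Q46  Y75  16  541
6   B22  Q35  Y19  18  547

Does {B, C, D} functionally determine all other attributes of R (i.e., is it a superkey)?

Yes

All 11 rows have distinct {B, C, D} values, so {B, C, D} → (all attributes) holds and {B, C, D} is a superkey.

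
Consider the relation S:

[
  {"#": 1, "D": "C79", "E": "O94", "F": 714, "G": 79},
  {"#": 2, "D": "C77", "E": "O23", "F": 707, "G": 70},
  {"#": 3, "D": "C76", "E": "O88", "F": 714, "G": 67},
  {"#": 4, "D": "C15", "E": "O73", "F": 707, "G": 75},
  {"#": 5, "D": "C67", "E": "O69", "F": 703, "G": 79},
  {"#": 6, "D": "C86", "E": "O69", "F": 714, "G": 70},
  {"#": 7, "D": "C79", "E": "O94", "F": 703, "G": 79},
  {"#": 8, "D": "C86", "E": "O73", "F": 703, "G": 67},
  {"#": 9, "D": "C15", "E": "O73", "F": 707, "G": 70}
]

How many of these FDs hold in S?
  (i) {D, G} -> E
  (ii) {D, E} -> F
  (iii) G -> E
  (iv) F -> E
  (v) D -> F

1

(i) {D, G} -> E: every LHS value maps to a single RHS value — holds.
(ii) {D, E} -> F: (D=C79, E=O94): rows 1, 7 → F takes values {714, 703} — violation — fails.
(iii) G -> E: G=79: rows 1, 5, 7 → E takes values {O94, O69} — violation; G=70: rows 2, 6, 9 → E takes values {O23, O69, O73} — violation; G=67: rows 3, 8 → E takes values {O88, O73} — violation — fails.
(iv) F -> E: F=714: rows 1, 3, 6 → E takes values {O94, O88, O69} — violation; F=707: rows 2, 4, 9 → E takes values {O23, O73} — violation; F=703: rows 5, 7, 8 → E takes values {O69, O94, O73} — violation — fails.
(v) D -> F: D=C79: rows 1, 7 → F takes values {714, 703} — violation; D=C86: rows 6, 8 → F takes values {714, 703} — violation — fails.
1 of the 5 dependencies holds.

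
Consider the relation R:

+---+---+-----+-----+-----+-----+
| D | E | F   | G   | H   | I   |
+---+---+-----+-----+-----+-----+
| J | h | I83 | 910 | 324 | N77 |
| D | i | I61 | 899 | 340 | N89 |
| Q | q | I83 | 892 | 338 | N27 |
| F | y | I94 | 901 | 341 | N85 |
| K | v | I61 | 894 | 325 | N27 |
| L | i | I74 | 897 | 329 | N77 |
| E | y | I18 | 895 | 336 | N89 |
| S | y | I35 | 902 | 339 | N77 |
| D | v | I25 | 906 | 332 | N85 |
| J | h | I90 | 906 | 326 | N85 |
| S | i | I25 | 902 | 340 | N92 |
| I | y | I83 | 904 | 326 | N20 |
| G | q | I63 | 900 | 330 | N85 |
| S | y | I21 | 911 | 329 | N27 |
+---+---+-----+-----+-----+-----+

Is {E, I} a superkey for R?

All 14 rows have distinct {E, I} values, so {E, I} → (all attributes) holds and {E, I} is a superkey.

Yes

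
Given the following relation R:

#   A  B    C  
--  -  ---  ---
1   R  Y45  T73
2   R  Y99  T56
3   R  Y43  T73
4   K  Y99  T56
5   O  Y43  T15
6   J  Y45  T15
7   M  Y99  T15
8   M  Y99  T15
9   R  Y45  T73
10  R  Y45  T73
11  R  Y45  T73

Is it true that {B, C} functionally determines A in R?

(B=Y45, C=T73): rows 1, 9, 10, 11 → A = R, R, R, R ✓
(B=Y99, C=T56): rows 2, 4 → A takes values {R, K} — violation
(B=Y43, C=T73): row 3 → A = R ✓
(B=Y43, C=T15): row 5 → A = O ✓
(B=Y45, C=T15): row 6 → A = J ✓
(B=Y99, C=T15): rows 7, 8 → A = M, M ✓
Two rows agree on {B, C} but differ on A, so {B, C} -> A does not hold.

No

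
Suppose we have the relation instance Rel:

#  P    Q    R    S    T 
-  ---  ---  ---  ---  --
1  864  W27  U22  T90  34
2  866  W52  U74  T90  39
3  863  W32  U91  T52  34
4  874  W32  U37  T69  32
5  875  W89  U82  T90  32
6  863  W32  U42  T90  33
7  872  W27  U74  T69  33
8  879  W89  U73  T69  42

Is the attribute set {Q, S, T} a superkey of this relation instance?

Yes

All 8 rows have distinct {Q, S, T} values, so {Q, S, T} → (all attributes) holds and {Q, S, T} is a superkey.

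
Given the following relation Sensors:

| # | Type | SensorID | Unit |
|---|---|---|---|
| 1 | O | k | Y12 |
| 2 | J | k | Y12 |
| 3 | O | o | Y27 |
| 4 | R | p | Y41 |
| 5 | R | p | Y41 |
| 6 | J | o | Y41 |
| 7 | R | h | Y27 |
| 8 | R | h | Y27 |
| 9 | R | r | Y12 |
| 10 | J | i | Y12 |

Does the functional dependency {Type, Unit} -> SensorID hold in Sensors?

No

(Type=O, Unit=Y12): row 1 → SensorID = k ✓
(Type=J, Unit=Y12): rows 2, 10 → SensorID takes values {k, i} — violation
(Type=O, Unit=Y27): row 3 → SensorID = o ✓
(Type=R, Unit=Y41): rows 4, 5 → SensorID = p, p ✓
(Type=J, Unit=Y41): row 6 → SensorID = o ✓
(Type=R, Unit=Y27): rows 7, 8 → SensorID = h, h ✓
(Type=R, Unit=Y12): row 9 → SensorID = r ✓
Two rows agree on {Type, Unit} but differ on SensorID, so {Type, Unit} -> SensorID does not hold.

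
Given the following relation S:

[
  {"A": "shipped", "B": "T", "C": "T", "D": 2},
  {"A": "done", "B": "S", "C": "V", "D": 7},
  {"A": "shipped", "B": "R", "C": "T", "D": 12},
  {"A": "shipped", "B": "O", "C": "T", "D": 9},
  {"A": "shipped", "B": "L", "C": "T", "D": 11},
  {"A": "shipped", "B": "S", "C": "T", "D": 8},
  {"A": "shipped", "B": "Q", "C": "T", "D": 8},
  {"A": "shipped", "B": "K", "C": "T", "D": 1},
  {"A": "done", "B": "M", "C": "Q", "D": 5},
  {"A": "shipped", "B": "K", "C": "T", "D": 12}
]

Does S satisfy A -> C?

A=shipped: 8 rows → C = T, T, T, T, T, T, T, T ✓
A=done: 2 rows → C takes values {V, Q} — violation
Two rows agree on A but differ on C, so A -> C does not hold.

No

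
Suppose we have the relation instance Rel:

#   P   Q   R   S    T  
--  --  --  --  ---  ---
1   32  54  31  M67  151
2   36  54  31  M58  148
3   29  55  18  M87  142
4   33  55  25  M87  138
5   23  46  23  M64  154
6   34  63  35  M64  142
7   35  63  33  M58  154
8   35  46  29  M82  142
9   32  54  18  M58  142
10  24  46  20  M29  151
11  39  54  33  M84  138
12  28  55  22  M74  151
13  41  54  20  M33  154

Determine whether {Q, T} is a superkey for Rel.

All 13 rows have distinct {Q, T} values, so {Q, T} → (all attributes) holds and {Q, T} is a superkey.

Yes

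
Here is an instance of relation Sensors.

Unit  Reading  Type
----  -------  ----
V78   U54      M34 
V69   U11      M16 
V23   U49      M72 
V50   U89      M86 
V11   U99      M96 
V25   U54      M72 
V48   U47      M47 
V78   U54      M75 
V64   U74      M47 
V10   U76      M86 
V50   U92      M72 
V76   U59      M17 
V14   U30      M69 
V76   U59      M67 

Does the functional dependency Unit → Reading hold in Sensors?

No

Unit=V78: 2 rows → Reading = U54, U54 ✓
Unit=V69: 1 row → Reading = U11 ✓
Unit=V23: 1 row → Reading = U49 ✓
Unit=V50: 2 rows → Reading takes values {U89, U92} — violation
Unit=V11: 1 row → Reading = U99 ✓
Unit=V25: 1 row → Reading = U54 ✓
Unit=V48: 1 row → Reading = U47 ✓
Unit=V64: 1 row → Reading = U74 ✓
Unit=V10: 1 row → Reading = U76 ✓
Unit=V76: 2 rows → Reading = U59, U59 ✓
Unit=V14: 1 row → Reading = U30 ✓
Two rows agree on Unit but differ on Reading, so Unit → Reading does not hold.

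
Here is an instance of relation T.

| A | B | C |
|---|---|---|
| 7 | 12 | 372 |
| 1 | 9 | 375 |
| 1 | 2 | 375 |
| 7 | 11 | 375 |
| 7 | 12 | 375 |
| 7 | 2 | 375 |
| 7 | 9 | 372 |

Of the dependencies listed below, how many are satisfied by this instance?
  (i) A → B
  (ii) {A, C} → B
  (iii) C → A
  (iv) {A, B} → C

(i) A → B: A=7: 5 rows → B takes values {12, 11, 2, 9} — violation; A=1: 2 rows → B takes values {9, 2} — violation — fails.
(ii) {A, C} → B: (A=7, C=372): 2 rows → B takes values {12, 9} — violation; (A=1, C=375): 2 rows → B takes values {9, 2} — violation; (A=7, C=375): 3 rows → B takes values {11, 12, 2} — violation — fails.
(iii) C → A: C=375: 5 rows → A takes values {1, 7} — violation — fails.
(iv) {A, B} → C: (A=7, B=12): 2 rows → C takes values {372, 375} — violation — fails.
None of the 4 dependencies hold.

0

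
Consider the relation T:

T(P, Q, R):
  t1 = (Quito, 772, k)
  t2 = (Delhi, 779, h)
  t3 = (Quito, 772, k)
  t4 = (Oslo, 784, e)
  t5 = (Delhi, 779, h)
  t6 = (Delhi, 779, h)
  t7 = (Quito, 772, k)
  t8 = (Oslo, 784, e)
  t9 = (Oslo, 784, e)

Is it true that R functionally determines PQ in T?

Yes

R=k: rows 1, 3, 7 → {P,Q} = (Quito, 772), (Quito, 772), (Quito, 772) ✓
R=h: rows 2, 5, 6 → {P,Q} = (Delhi, 779), (Delhi, 779), (Delhi, 779) ✓
R=e: rows 4, 8, 9 → {P,Q} = (Oslo, 784), (Oslo, 784), (Oslo, 784) ✓
Every R value is associated with a single PQ value, so R → PQ holds.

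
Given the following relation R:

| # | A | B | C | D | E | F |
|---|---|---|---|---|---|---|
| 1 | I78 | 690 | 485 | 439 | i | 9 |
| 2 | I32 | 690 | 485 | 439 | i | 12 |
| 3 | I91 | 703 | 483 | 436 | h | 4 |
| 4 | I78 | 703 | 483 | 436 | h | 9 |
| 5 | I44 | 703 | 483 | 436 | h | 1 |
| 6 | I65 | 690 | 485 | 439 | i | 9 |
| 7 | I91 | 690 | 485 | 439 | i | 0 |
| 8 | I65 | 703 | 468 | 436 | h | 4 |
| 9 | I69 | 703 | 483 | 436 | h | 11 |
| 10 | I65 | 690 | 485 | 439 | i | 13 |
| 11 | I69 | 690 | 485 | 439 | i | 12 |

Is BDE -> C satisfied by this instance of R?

(B=690, D=439, E=i): rows 1, 2, 6, 7, 10, 11 → C = 485, 485, 485, 485, 485, 485 ✓
(B=703, D=436, E=h): rows 3, 4, 5, 8, 9 → C takes values {483, 468} — violation
Two rows agree on BDE but differ on C, so BDE -> C does not hold.

No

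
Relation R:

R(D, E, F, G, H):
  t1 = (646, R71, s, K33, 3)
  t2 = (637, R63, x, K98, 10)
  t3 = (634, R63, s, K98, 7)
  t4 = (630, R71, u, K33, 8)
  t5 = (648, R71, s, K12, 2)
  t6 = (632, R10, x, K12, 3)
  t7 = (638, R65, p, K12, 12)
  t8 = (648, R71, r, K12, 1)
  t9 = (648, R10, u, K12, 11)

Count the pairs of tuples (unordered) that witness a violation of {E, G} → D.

3

(E=R71, G=K33): violating pairs (1,4) — 1 pair.
(E=R63, G=K98): violating pairs (2,3) — 1 pair.
(E=R71, G=K12): all 2 rows agree on D — 0 pairs.
(E=R10, G=K12): violating pairs (6,9) — 1 pair.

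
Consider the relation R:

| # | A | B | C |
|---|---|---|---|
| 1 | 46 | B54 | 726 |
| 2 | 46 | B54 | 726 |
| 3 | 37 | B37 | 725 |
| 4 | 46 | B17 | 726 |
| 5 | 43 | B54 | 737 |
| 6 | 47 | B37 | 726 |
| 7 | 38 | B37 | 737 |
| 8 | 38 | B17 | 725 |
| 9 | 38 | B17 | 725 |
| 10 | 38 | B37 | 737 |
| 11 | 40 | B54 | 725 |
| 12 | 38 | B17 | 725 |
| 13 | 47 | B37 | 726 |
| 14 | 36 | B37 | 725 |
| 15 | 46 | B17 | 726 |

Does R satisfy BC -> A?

(B=B54, C=726): rows 1, 2 → A = 46, 46 ✓
(B=B37, C=725): rows 3, 14 → A takes values {37, 36} — violation
(B=B17, C=726): rows 4, 15 → A = 46, 46 ✓
(B=B54, C=737): row 5 → A = 43 ✓
(B=B37, C=726): rows 6, 13 → A = 47, 47 ✓
(B=B37, C=737): rows 7, 10 → A = 38, 38 ✓
(B=B17, C=725): rows 8, 9, 12 → A = 38, 38, 38 ✓
(B=B54, C=725): row 11 → A = 40 ✓
Two rows agree on BC but differ on A, so BC -> A does not hold.

No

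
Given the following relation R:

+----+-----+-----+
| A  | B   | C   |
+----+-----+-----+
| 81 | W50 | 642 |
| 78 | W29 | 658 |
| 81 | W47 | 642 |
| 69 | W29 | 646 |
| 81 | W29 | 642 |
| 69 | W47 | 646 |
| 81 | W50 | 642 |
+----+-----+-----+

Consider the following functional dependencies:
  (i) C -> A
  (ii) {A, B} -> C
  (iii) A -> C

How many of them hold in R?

3

(i) C -> A: every LHS value maps to a single RHS value — holds.
(ii) {A, B} -> C: every LHS value maps to a single RHS value — holds.
(iii) A -> C: every LHS value maps to a single RHS value — holds.
3 of the 3 dependencies hold.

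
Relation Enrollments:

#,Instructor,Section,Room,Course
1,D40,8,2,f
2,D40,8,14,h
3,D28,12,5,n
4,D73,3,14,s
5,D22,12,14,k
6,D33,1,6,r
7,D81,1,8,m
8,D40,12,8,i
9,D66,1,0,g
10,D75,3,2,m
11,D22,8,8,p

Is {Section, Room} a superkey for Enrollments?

Yes

All 11 rows have distinct {Section, Room} values, so {Section, Room} → (all attributes) holds and {Section, Room} is a superkey.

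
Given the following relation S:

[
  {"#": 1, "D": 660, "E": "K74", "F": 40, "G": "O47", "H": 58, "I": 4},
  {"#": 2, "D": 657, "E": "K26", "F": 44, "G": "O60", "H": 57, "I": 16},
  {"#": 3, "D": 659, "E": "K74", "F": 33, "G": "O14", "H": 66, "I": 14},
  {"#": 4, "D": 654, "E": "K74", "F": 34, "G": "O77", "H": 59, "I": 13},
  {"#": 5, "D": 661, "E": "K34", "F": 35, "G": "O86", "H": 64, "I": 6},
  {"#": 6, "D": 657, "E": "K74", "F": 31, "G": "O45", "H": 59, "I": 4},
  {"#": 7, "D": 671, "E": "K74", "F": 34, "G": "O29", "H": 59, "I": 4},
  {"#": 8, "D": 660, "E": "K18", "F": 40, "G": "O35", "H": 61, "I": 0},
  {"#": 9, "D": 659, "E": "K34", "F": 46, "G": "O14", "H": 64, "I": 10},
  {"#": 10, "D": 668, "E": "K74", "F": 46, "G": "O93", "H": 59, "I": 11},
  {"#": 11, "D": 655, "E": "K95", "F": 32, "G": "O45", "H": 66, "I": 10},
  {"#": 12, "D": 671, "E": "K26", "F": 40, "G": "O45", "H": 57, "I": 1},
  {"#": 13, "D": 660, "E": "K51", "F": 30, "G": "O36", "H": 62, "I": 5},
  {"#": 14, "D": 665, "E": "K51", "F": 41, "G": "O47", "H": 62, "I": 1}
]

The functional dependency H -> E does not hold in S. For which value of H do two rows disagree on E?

66

H=58: row 1 → E = K74 ✓
H=57: rows 2, 12 → E = K26, K26 ✓
H=66: rows 3, 11 → E takes values {K74, K95} — violation
H=59: rows 4, 6, 7, 10 → E = K74, K74, K74, K74 ✓
H=64: rows 5, 9 → E = K34, K34 ✓
H=61: row 8 → E = K18 ✓
H=62: rows 13, 14 → E = K51, K51 ✓
The only H value with inconsistent E is H=66.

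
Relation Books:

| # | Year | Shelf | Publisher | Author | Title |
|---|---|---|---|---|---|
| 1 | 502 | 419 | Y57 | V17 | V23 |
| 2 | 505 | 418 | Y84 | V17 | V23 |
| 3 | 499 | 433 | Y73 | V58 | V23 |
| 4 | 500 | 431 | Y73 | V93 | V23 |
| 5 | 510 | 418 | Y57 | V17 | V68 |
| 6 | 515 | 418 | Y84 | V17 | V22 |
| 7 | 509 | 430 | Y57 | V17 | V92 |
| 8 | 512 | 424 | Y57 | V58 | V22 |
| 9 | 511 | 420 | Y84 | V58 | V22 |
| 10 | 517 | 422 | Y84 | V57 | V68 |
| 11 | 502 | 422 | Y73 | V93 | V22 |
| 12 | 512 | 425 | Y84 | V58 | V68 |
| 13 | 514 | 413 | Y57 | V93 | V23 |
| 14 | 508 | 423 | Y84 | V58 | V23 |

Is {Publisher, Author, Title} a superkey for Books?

All 14 rows have distinct {Publisher, Author, Title} values, so {Publisher, Author, Title} → (all attributes) holds and {Publisher, Author, Title} is a superkey.

Yes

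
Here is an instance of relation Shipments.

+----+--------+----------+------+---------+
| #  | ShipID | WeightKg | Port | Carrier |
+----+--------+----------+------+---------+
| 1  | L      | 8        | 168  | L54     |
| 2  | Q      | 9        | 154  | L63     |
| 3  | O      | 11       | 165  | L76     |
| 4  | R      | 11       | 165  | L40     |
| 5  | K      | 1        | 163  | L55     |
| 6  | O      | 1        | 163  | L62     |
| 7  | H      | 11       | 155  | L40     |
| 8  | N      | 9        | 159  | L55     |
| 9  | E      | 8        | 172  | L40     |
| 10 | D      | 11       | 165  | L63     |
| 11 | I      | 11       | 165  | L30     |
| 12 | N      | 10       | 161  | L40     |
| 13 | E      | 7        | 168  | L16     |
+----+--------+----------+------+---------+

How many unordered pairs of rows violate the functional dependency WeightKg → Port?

WeightKg=8: violating pairs (1,9) — 1 pair.
WeightKg=9: violating pairs (2,8) — 1 pair.
WeightKg=11: violating pairs (3,7), (4,7), (7,10), (7,11) — 4 pairs.
WeightKg=1: all 2 rows agree on Port — 0 pairs.

6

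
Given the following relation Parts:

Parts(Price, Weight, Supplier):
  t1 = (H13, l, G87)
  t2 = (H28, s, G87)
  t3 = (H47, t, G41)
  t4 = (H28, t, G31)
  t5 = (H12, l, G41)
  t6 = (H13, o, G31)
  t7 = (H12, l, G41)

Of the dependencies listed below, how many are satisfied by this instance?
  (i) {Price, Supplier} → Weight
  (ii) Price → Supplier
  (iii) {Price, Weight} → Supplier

(i) {Price, Supplier} → Weight: every LHS value maps to a single RHS value — holds.
(ii) Price → Supplier: Price=H13: rows 1, 6 → Supplier takes values {G87, G31} — violation; Price=H28: rows 2, 4 → Supplier takes values {G87, G31} — violation — fails.
(iii) {Price, Weight} → Supplier: every LHS value maps to a single RHS value — holds.
2 of the 3 dependencies hold.

2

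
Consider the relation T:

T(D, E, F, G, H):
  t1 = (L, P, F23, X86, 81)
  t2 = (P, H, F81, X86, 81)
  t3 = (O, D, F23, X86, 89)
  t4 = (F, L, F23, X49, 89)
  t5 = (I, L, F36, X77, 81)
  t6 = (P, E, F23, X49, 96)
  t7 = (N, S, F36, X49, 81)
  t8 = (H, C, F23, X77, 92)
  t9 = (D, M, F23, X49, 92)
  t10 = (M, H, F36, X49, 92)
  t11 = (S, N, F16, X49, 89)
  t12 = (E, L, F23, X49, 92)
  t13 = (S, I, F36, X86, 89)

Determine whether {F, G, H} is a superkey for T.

Rows 9 and 12 have the same {F, G, H} value (F=F23, G=X49, H=92) but are distinct tuples, so {F, G, H} does not determine every attribute — not a superkey.

No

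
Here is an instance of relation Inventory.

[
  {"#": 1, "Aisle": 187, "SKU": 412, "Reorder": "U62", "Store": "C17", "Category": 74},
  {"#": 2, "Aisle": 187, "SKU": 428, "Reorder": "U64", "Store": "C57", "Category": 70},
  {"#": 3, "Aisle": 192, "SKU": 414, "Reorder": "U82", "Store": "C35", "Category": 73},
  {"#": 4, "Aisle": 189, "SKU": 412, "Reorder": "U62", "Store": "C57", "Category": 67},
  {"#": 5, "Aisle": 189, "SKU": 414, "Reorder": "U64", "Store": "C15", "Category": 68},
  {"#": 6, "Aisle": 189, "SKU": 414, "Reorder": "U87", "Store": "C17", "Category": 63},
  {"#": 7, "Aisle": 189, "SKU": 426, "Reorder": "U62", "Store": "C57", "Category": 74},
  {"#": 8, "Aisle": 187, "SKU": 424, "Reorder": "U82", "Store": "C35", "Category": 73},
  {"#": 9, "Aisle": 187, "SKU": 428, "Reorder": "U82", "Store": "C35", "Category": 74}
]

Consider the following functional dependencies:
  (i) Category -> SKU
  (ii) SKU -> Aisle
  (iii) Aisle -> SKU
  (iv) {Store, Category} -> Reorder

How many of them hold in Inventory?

(i) Category -> SKU: Category=74: rows 1, 7, 9 → SKU takes values {412, 426, 428} — violation; Category=73: rows 3, 8 → SKU takes values {414, 424} — violation — fails.
(ii) SKU -> Aisle: SKU=412: rows 1, 4 → Aisle takes values {187, 189} — violation; SKU=414: rows 3, 5, 6 → Aisle takes values {192, 189} — violation — fails.
(iii) Aisle -> SKU: Aisle=187: rows 1, 2, 8, 9 → SKU takes values {412, 428, 424} — violation; Aisle=189: rows 4, 5, 6, 7 → SKU takes values {412, 414, 426} — violation — fails.
(iv) {Store, Category} -> Reorder: every LHS value maps to a single RHS value — holds.
1 of the 4 dependencies holds.

1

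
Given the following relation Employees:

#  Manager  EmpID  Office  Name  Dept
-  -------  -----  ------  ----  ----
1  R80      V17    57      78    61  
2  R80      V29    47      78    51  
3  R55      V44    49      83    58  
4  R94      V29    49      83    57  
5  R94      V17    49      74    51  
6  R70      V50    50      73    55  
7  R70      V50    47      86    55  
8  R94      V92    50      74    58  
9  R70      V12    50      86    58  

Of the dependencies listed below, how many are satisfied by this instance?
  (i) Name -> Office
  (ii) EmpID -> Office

0

(i) Name -> Office: Name=78: rows 1, 2 → Office takes values {57, 47} — violation; Name=74: rows 5, 8 → Office takes values {49, 50} — violation; Name=86: rows 7, 9 → Office takes values {47, 50} — violation — fails.
(ii) EmpID -> Office: EmpID=V17: rows 1, 5 → Office takes values {57, 49} — violation; EmpID=V29: rows 2, 4 → Office takes values {47, 49} — violation; EmpID=V50: rows 6, 7 → Office takes values {50, 47} — violation — fails.
None of the 2 dependencies hold.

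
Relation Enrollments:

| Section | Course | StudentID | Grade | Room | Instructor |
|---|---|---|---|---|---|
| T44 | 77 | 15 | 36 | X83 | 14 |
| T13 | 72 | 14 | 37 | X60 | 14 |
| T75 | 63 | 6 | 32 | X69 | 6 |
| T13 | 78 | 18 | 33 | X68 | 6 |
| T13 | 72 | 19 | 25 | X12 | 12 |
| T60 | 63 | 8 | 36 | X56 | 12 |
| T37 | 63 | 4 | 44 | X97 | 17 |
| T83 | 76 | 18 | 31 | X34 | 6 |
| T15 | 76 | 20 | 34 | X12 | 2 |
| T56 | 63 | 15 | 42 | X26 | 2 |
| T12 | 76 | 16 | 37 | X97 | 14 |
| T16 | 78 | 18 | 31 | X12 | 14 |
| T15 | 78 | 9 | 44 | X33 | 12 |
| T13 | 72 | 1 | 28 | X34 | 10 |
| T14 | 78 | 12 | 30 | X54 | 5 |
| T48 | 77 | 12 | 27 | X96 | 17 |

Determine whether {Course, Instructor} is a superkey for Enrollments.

All 16 rows have distinct {Course, Instructor} values, so {Course, Instructor} → (all attributes) holds and {Course, Instructor} is a superkey.

Yes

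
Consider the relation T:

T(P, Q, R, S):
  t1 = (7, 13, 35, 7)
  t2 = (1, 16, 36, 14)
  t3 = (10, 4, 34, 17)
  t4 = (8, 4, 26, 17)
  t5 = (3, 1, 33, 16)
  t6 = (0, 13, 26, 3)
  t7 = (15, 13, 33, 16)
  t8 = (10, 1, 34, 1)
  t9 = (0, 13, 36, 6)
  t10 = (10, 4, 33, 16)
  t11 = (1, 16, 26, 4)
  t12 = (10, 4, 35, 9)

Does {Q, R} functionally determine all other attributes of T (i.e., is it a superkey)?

Yes

All 12 rows have distinct {Q, R} values, so {Q, R} → (all attributes) holds and {Q, R} is a superkey.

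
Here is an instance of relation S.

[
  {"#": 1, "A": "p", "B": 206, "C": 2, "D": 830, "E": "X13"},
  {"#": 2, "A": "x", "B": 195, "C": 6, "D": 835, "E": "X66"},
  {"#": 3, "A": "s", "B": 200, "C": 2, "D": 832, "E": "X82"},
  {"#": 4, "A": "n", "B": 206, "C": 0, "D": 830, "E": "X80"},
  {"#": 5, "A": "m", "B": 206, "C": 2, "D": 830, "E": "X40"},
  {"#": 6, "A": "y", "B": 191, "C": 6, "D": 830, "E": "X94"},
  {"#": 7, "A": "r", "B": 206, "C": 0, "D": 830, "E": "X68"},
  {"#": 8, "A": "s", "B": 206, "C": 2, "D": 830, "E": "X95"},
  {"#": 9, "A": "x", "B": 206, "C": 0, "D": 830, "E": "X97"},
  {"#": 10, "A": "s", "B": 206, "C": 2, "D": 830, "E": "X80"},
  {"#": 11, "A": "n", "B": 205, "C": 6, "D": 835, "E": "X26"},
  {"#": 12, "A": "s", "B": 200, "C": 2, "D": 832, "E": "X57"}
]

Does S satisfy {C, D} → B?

No

(C=2, D=830): rows 1, 5, 8, 10 → B = 206, 206, 206, 206 ✓
(C=6, D=835): rows 2, 11 → B takes values {195, 205} — violation
(C=2, D=832): rows 3, 12 → B = 200, 200 ✓
(C=0, D=830): rows 4, 7, 9 → B = 206, 206, 206 ✓
(C=6, D=830): row 6 → B = 191 ✓
Two rows agree on {C, D} but differ on B, so {C, D} → B does not hold.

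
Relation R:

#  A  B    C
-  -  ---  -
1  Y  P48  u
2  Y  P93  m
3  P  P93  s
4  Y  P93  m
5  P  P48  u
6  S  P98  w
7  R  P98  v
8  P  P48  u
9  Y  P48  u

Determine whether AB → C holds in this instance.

Yes

(A=Y, B=P48): rows 1, 9 → C = u, u ✓
(A=Y, B=P93): rows 2, 4 → C = m, m ✓
(A=P, B=P93): row 3 → C = s ✓
(A=P, B=P48): rows 5, 8 → C = u, u ✓
(A=S, B=P98): row 6 → C = w ✓
(A=R, B=P98): row 7 → C = v ✓
Every AB value is associated with a single C value, so AB → C holds.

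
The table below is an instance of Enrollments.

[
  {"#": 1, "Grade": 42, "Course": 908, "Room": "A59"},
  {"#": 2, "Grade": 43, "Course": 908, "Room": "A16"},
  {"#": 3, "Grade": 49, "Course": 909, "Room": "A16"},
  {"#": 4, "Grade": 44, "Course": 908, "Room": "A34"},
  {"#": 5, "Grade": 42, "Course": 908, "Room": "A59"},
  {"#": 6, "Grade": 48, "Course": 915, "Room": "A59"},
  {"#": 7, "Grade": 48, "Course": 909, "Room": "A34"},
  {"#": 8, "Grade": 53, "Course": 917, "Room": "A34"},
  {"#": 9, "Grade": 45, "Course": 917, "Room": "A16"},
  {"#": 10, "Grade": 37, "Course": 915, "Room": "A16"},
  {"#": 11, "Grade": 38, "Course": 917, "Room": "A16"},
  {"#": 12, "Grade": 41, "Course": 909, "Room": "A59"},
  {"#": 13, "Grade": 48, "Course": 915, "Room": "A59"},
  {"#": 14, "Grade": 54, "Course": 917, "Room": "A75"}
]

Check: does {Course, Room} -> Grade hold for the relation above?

No

(Course=908, Room=A59): rows 1, 5 → Grade = 42, 42 ✓
(Course=908, Room=A16): row 2 → Grade = 43 ✓
(Course=909, Room=A16): row 3 → Grade = 49 ✓
(Course=908, Room=A34): row 4 → Grade = 44 ✓
(Course=915, Room=A59): rows 6, 13 → Grade = 48, 48 ✓
(Course=909, Room=A34): row 7 → Grade = 48 ✓
(Course=917, Room=A34): row 8 → Grade = 53 ✓
(Course=917, Room=A16): rows 9, 11 → Grade takes values {45, 38} — violation
(Course=915, Room=A16): row 10 → Grade = 37 ✓
(Course=909, Room=A59): row 12 → Grade = 41 ✓
(Course=917, Room=A75): row 14 → Grade = 54 ✓
Two rows agree on {Course, Room} but differ on Grade, so {Course, Room} -> Grade does not hold.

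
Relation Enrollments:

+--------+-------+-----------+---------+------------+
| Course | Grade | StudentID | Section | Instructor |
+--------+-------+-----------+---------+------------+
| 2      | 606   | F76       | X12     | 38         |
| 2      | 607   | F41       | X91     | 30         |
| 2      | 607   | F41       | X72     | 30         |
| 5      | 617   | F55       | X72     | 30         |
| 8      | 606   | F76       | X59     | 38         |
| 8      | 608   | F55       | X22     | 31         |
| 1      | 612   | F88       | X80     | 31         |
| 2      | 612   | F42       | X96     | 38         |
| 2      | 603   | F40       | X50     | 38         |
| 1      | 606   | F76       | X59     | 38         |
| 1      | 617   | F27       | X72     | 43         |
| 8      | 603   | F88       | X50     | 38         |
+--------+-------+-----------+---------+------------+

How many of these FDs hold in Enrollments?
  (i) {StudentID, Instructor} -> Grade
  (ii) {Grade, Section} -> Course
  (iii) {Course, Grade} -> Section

1

(i) {StudentID, Instructor} -> Grade: every LHS value maps to a single RHS value — holds.
(ii) {Grade, Section} -> Course: (Grade=617, Section=X72): 2 rows → Course takes values {5, 1} — violation; (Grade=606, Section=X59): 2 rows → Course takes values {8, 1} — violation; (Grade=603, Section=X50): 2 rows → Course takes values {2, 8} — violation — fails.
(iii) {Course, Grade} -> Section: (Course=2, Grade=607): 2 rows → Section takes values {X91, X72} — violation — fails.
1 of the 3 dependencies holds.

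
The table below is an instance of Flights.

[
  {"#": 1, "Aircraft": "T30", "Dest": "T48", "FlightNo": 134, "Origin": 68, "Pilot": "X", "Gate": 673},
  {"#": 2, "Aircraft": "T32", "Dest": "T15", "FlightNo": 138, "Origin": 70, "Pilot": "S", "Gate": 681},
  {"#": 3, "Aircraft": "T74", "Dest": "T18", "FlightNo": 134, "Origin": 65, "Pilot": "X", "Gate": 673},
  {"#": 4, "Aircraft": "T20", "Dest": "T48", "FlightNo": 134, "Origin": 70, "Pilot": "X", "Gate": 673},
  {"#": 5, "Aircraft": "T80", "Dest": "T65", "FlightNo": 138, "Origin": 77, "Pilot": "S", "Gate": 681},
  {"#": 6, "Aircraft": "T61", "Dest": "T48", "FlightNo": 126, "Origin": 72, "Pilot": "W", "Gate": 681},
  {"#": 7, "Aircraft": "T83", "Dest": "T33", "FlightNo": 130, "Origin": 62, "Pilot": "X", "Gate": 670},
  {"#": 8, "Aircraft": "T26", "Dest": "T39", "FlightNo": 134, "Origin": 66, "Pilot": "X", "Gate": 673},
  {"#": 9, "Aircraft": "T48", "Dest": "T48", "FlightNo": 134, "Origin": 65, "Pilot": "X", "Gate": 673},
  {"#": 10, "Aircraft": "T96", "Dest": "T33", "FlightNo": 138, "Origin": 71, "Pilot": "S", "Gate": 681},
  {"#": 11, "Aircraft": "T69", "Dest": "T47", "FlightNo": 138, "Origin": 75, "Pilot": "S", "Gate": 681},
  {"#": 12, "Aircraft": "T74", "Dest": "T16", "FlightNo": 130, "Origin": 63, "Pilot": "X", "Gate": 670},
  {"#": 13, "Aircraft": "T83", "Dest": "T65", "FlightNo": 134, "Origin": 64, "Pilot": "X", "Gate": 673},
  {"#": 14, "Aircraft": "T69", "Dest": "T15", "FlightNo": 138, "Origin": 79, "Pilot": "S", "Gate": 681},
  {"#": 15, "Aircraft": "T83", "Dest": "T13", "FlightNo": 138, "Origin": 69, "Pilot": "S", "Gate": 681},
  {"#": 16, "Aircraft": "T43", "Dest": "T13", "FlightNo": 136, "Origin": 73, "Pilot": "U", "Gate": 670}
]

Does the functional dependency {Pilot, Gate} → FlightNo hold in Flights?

(Pilot=X, Gate=673): rows 1, 3, 4, 8, 9, 13 → FlightNo = 134, 134, 134, 134, 134, 134 ✓
(Pilot=S, Gate=681): rows 2, 5, 10, 11, 14, 15 → FlightNo = 138, 138, 138, 138, 138, 138 ✓
(Pilot=W, Gate=681): row 6 → FlightNo = 126 ✓
(Pilot=X, Gate=670): rows 7, 12 → FlightNo = 130, 130 ✓
(Pilot=U, Gate=670): row 16 → FlightNo = 136 ✓
Every {Pilot, Gate} value is associated with a single FlightNo value, so {Pilot, Gate} → FlightNo holds.

Yes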